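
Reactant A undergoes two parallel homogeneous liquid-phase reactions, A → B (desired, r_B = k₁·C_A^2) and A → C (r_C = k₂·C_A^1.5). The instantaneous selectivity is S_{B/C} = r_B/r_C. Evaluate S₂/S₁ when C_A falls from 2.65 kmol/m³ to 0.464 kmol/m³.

0.418

S_{B/C} = (k₁/k₂)·C_A^0.5, so S₂/S₁ = (C_{A,2}/C_{A,1})^0.5.
= (0.464/2.65)^0.5 = (0.1751)^0.5 = 0.418.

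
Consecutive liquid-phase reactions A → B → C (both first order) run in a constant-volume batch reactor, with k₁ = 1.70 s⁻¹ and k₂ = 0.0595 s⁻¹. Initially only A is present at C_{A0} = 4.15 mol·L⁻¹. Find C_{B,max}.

3.67 mol·L⁻¹

For a first-order series the maximum intermediate yield is C_{B,max}/C_{A0} = (k₁/k₂)^[k₂/(k₂−k₁)].
= (1.70/0.0595)^(0.0595/(0.0595−1.70)) = (28.57)^(-0.03627) = 0.8855.
C_{B,max} = 0.8855×4.15 = 3.67 mol·L⁻¹.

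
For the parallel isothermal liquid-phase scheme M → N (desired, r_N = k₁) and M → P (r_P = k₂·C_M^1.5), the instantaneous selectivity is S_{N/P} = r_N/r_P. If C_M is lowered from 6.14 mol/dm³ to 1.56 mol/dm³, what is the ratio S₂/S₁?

S_{N/P} = (k₁/k₂)·C_M^-1.5, so S₂/S₁ = (C_{M,2}/C_{M,1})^-1.5.
= (1.56/6.14)^(-1.5) = (0.2541)^(-1.5) = 7.81.
Selectivity toward N rises as C_M falls — low-concentration operation is favoured.

7.81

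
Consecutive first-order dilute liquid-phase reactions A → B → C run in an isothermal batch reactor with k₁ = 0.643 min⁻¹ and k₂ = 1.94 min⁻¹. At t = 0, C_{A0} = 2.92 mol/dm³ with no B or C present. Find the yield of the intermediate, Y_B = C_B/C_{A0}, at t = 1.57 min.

Solving the coupled first-order balances gives C_B(t) = [k₁/(k₂−k₁)]·C_{A0}·(e^(−k₁t) − e^(−k₂t)).
e^(−k₁t) = e^(−0.643×1.57) = e^(−1.010) = 0.3644; e^(−k₂t) = e^(−3.046) = 0.04756.
C_B = 0.643×2.92/(1.94−0.643) × (0.3644−0.04756) = 1.448×0.3168 = 0.4587 mol/dm³.
Y_B = C_B/C_{A0} = 0.4587/2.92 = 0.157.

0.157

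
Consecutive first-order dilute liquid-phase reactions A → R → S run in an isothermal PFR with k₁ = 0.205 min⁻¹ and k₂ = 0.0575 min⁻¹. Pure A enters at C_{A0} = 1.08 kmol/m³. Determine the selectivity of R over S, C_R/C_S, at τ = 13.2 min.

The intermediate concentration in a first-order A→B→C sequence is C_R = k₁C_{A0}(e^(−k₁τ) − e^(−k₂τ))/(k₂−k₁).
e^(−k₁τ) = e^(−0.205×13.2) = e^(−2.706) = 0.06680; e^(−k₂τ) = e^(−0.7590) = 0.4681.
C_R = 0.205×1.08/(0.0575−0.205) × (0.06680−0.4681) = (-1.501)×(-0.4013) = 0.6024 kmol/m³.
C_A = C_{A0}e^(−k₁τ) = 0.07215 kmol/m³, so C_S = C_{A0}−C_A−C_R = 0.4054 kmol/m³; C_R/C_S = 1.49.

1.49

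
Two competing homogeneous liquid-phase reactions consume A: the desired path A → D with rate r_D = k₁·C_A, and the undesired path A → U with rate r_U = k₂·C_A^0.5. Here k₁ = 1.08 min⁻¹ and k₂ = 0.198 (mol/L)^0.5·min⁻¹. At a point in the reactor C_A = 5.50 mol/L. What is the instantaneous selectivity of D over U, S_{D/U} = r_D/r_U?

12.8

S_{D/U} = r_D/r_U = (k₁·C_A)/(k₂·C_A^0.5) = (k₁/k₂)·C_A^0.5.
= (1.08×5.500) / (0.198×5.500^0.5) = 5.940/0.4644 = 12.8.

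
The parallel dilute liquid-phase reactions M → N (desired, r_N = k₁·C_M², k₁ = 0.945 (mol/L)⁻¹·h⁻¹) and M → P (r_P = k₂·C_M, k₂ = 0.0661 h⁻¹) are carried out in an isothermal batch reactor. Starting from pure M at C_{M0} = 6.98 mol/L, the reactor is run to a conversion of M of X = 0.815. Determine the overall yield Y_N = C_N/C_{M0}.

C_M = C_{M0}(1−X) = 1.291 mol/L.
Along a PFR/batch, dC_P/dC_M = −r_P/(r_N+r_P) = −k₂/(k₂+k₁·C_M).
Integrating from C_{M0} to C_M: C_P = (0.0661/0.945)·ln[(0.0661+0.945·6.98)/(0.0661+0.945·1.29)] = 0.06995·ln(6.662/1.286) = 0.1150 mol/L.
Then C_N = (C_{M0}−C_M) − C_P = 5.689 − 0.1150 = 5.574 mol/L.
Y_N = C_N/C_{M0} = 5.574/6.98 = 0.799.

0.799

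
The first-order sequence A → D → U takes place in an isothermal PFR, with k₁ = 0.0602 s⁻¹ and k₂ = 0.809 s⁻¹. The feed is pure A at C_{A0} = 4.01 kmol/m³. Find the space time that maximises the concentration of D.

3.47 s

The intermediate peaks when r₁ = r₂, i.e. k₁e^(−k₁τ) = k₂e^(−k₂τ), giving τ_opt = ln(k₂/k₁)/(k₂−k₁).
= ln(0.809/0.0602)/(0.809−0.0602) = ln(13.44)/0.7488 = 2.598/0.7488 = 3.47 s.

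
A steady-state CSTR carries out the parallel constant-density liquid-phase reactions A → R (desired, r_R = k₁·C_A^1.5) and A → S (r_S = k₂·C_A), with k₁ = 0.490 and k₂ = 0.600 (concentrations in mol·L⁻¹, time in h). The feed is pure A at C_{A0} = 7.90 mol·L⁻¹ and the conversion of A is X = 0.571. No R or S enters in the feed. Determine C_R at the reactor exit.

Exit C_A = C_{A0}(1−X) = 7.90×0.429 = 3.389 mol·L⁻¹.
Rates in a CSTR are evaluated at the outlet concentration: r_R = 0.490×3.389^1.5 = 3.057, r_S = 0.600×3.389 = 2.033.
Fraction of consumed A going to R: r_R/(r_R+r_S) = 0.6006.
C_R = 0.6006·C_{A0}·X = 0.6006×7.90×0.571 = 2.71 mol·L⁻¹.

2.71 mol·L⁻¹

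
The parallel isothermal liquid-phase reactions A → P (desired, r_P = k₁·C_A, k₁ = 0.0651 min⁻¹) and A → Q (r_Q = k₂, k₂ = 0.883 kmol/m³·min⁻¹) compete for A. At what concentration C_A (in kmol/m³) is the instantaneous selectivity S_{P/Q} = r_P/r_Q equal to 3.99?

S_{P/Q} = (k₁/k₂)·C_A ⇒ C_A = S·k₂/k₁.
= 3.99×0.883/0.0651 = 54.1 kmol/m³.

54.1 kmol/m³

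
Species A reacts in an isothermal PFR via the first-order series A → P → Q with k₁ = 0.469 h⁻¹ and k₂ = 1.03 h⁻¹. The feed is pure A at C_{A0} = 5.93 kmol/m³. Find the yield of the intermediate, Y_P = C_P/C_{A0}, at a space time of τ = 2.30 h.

The intermediate concentration in a first-order A→B→C sequence is C_P = k₁C_{A0}(e^(−k₁τ) − e^(−k₂τ))/(k₂−k₁).
e^(−k₁τ) = e^(−0.469×2.30) = e^(−1.079) = 0.3400; e^(−k₂τ) = e^(−2.369) = 0.09357.
C_P = 0.469×5.93/(1.03−0.469) × (0.3400−0.09357) = 4.958×0.2465 = 1.222 kmol/m³.
Y_P = C_P/C_{A0} = 1.222/5.93 = 0.206.

0.206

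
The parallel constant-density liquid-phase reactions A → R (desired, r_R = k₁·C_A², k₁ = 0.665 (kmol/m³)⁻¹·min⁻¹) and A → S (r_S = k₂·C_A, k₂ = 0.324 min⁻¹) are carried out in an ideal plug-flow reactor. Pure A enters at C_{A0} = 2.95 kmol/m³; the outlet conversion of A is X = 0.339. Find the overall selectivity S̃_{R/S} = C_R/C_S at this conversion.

4.97

C_A = C_{A0}(1−X) = 1.950 kmol/m³.
Along a PFR/batch, dC_S/dC_A = −r_S/(r_R+r_S) = −k₂/(k₂+k₁·C_A).
Integrating from C_{A0} to C_A: C_S = (0.324/0.665)·ln[(0.324+0.665·2.95)/(0.324+0.665·1.95)] = 0.4872·ln(2.286/1.621) = 0.1675 kmol/m³.
Then C_R = (C_{A0}−C_A) − C_S = 1.000 − 0.1675 = 0.8325 kmol/m³.
S̃_{R/S} = C_R/C_S = 0.8325/0.1675 = 4.97.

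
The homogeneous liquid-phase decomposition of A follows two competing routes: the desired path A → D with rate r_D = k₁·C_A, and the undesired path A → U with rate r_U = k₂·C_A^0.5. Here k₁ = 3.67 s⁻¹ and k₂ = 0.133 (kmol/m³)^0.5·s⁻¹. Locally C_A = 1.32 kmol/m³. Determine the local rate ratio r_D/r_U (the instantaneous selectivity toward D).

31.7

S_{D/U} = r_D/r_U = (k₁·C_A)/(k₂·C_A^0.5) = (k₁/k₂)·C_A^0.5.
= (3.67×1.320) / (0.133×1.320^0.5) = 4.844/0.1528 = 31.7.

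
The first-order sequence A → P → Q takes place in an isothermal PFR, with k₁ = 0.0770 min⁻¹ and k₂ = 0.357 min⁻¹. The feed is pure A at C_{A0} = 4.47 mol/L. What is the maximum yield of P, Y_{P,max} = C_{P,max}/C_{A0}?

Evaluating C_P at τ_opt = ln(k₂/k₁)/(k₂−k₁) gives C_{P,max}/C_{A0} = (k₁/k₂)^[k₂/(k₂−k₁)].
= (0.0770/0.357)^(0.357/(0.357−0.0770)) = (0.2157)^(1.275) = 0.1415.

0.141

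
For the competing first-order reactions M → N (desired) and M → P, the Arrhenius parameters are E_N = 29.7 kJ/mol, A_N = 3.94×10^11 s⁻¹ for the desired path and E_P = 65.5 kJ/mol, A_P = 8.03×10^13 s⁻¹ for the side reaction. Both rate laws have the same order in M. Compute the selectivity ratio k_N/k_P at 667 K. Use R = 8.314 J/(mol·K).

3.12

With equal orders, S_{N/P} = k_N/k_P = (A_N/A_P)·exp[(E_P−E_N)/(RT)].
(E_P−E_N)/(RT) = (65.5−29.7)×10³/(8.314×667) = 35800/5545 = 6.456.
k_N/k_P = (3.94×10^11/8.03×10^13)·exp(6.456) = 0.004907 × 636.4 = 3.12.
Since E_N < E_P, lowering the temperature improves selectivity toward N.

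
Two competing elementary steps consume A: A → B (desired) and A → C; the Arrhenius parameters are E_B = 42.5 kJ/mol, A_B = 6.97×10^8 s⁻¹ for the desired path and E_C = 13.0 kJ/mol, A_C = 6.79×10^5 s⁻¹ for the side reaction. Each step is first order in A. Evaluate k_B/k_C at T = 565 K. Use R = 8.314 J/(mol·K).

1.92

Since both paths have the same order in A, the concentration cancels and S_{B/C} = k_B/k_C = (A_B/A_C)·exp[(E_C−E_B)/(RT)].
(E_C−E_B)/(RT) = (13.0−42.5)×10³/(8.314×565) = -29500/4697 = -6.280.
k_B/k_C = (6.97×10^8/6.79×10^5)·exp(-6.280) = 1027 × 0.001873 = 1.92.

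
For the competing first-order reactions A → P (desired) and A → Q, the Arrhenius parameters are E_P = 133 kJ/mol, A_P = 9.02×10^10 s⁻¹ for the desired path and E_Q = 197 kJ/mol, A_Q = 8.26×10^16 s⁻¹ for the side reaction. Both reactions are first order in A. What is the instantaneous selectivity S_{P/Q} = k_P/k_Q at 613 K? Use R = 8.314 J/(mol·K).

0.310

Since both paths have the same order in A, the concentration cancels and S_{P/Q} = k_P/k_Q = (A_P/A_Q)·exp[(E_Q−E_P)/(RT)].
(E_Q−E_P)/(RT) = (197−133)×10³/(8.314×613) = 64000/5096 = 12.56.
k_P/k_Q = (9.02×10^10/8.26×10^16)·exp(12.56) = 1.092×10^-6 × 2.843×10^5 = 0.310.
Since E_P < E_Q, lowering the temperature improves selectivity toward P.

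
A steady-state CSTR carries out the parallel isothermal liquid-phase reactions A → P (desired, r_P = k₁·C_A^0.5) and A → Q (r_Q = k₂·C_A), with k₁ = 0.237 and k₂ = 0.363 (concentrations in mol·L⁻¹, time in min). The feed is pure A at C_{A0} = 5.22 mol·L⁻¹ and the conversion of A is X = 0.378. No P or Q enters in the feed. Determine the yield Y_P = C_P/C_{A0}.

0.101

Exit C_A = C_{A0}(1−X) = 5.22×0.622 = 3.247 mol·L⁻¹.
A CSTR operates uniformly at the exit composition, giving r_P = 0.4271 and r_Q = 1.179 (each k·C_A^n at C_A = 3.247).
Fraction of consumed A going to P: r_P/(r_P+r_Q) = 0.2660.
C_P = 0.2660·C_{A0}·X = 0.2660×5.22×0.378 = 0.525 mol·L⁻¹; Y_P = C_P/C_{A0} = 0.101.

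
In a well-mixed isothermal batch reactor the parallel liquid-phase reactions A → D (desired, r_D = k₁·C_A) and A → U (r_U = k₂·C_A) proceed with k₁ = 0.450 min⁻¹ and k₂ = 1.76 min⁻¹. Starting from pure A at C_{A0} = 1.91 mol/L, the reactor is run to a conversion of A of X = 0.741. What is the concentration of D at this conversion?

C_A = C_{A0}(1−X) = 0.4947 mol/L.
Both paths are first order in A, so the instantaneous fraction to D is constant: dC_D/d(−C_A) = k₁/(k₁+k₂) = 0.2036.
C_D = 0.2036·(C_{A0}−C_A) = 0.2036×1.415 = 0.288 mol/L.

0.288 mol/L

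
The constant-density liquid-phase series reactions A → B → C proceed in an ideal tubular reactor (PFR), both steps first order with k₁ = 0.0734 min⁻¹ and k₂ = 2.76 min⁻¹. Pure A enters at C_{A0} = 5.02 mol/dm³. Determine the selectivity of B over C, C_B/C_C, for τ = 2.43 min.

Solving the coupled first-order balances gives C_B(τ) = [k₁/(k₂−k₁)]·C_{A0}·(e^(−k₁τ) − e^(−k₂τ)).
e^(−k₁τ) = e^(−0.0734×2.43) = e^(−0.1784) = 0.8366; e^(−k₂τ) = e^(−6.707) = 0.001223.
C_B = 0.0734×5.02/(2.76−0.0734) × (0.8366−0.001223) = 0.1372×0.8354 = 0.1146 mol/dm³.
C_A = C_{A0}e^(−k₁τ) = 4.200 mol/dm³, so C_C = C_{A0}−C_A−C_B = 0.7055 mol/dm³; C_B/C_C = 0.162.

0.162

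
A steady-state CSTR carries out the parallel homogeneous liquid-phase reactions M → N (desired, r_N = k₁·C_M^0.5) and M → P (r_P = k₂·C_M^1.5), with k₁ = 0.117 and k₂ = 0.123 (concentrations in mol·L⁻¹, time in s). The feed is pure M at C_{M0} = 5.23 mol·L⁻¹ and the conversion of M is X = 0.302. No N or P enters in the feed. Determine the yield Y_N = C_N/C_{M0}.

Exit C_M = C_{M0}(1−X) = 5.23×0.698 = 3.651 mol·L⁻¹.
A CSTR operates uniformly at the exit composition, giving r_N = 0.2235 and r_P = 0.8579 (each k·C_M^n at C_M = 3.651).
Fraction of consumed M going to N: r_N/(r_N+r_P) = 0.2067.
C_N = 0.2067·C_{M0}·X = 0.2067×5.23×0.302 = 0.326 mol·L⁻¹; Y_N = C_N/C_{M0} = 0.0624.

0.0624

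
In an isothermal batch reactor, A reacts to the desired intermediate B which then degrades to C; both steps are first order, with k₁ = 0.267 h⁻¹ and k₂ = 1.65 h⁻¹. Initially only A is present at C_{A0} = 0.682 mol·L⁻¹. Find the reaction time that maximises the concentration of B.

Setting dC_B/dt = 0 gives t_opt = ln(k₂/k₁)/(k₂−k₁).
= ln(1.65/0.267)/(1.65−0.267) = ln(6.180)/1.383 = 1.821/1.383 = 1.32 h.

1.32 h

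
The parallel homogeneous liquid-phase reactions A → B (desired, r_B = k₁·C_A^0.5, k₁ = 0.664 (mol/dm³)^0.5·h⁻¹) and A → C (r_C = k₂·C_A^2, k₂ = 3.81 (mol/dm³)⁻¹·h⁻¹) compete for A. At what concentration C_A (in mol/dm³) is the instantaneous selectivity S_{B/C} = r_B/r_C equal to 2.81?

S_{B/C} = (k₁/k₂)·C_A^-1.5 ⇒ C_A = (S·k₂/k₁)^(1/(-1.5)).
= (2.81×3.81/0.664)^(-0.6667) = (16.12)^(-0.6667) = 0.157 mol/dm³.

0.157 mol/dm³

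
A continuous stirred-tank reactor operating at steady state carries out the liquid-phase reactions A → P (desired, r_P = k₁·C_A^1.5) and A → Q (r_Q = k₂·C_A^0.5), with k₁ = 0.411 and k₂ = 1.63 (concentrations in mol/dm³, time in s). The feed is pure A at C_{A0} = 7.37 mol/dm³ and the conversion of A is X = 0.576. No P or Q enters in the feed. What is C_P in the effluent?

1.87 mol/dm³

Exit C_A = C_{A0}(1−X) = 7.37×0.424 = 3.125 mol/dm³.
In a CSTR the entire volume is at exit conditions, so r_P = 0.411×3.125^1.5 = 2.270 and r_Q = 1.63×3.125^0.5 = 2.881.
Fraction of consumed A going to P: r_P/(r_P+r_Q) = 0.4407.
C_P = 0.4407·C_{A0}·X = 0.4407×7.37×0.576 = 1.87 mol/dm³.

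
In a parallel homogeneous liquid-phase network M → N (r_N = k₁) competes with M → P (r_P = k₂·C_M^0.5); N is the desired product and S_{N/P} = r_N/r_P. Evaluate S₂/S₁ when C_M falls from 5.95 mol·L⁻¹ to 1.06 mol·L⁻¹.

S_{N/P} = (k₁/k₂)·C_M^-0.5, so S₂/S₁ = (C_{M,2}/C_{M,1})^-0.5.
= (1.06/5.95)^(-0.5) = (0.1782)^(-0.5) = 2.37.

2.37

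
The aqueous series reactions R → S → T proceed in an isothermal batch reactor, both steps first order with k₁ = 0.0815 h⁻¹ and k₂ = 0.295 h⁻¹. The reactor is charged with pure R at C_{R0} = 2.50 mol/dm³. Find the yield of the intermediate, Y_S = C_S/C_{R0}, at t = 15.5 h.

The intermediate concentration in a first-order A→B→C sequence is C_S = k₁C_{R0}(e^(−k₁t) − e^(−k₂t))/(k₂−k₁).
e^(−k₁t) = e^(−0.0815×15.5) = e^(−1.263) = 0.2827; e^(−k₂t) = e^(−4.572) = 0.01033.
C_S = 0.0815×2.50/(0.295−0.0815) × (0.2827−0.01033) = 0.9543×0.2724 = 0.2600 mol/dm³.
Y_S = C_S/C_{R0} = 0.2600/2.50 = 0.104.

0.104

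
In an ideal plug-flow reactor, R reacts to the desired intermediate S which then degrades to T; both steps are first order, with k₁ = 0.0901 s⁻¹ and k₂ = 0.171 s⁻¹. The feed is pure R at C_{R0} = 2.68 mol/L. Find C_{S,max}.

0.692 mol/L

Evaluating C_S at τ_opt = ln(k₂/k₁)/(k₂−k₁) gives C_{S,max}/C_{R0} = (k₁/k₂)^[k₂/(k₂−k₁)].
= (0.0901/0.171)^(0.171/(0.171−0.0901)) = (0.5269)^(2.114) = 0.2581.
C_{S,max} = 0.2581×2.68 = 0.692 mol/L.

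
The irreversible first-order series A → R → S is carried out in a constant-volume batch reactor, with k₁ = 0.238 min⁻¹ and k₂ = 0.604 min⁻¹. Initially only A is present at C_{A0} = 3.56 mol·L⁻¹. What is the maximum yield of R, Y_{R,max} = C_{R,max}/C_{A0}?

At the optimum, C_{R,max}/C_{A0} = (k₁/k₂)^[k₂/(k₂−k₁)].
= (0.238/0.604)^(0.604/(0.604−0.238)) = (0.3940)^(1.650) = 0.2150.

0.215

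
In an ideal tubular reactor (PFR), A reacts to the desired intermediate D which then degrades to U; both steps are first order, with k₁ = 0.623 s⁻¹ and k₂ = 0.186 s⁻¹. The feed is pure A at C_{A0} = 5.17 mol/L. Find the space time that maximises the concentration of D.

2.77 s

For first-order series the maximum of C_D occurs at τ_opt = ln(k₂/k₁)/(k₂−k₁).
= ln(0.186/0.623)/(0.186−0.623) = ln(0.2986)/-0.4370 = -1.209/-0.4370 = 2.77 s.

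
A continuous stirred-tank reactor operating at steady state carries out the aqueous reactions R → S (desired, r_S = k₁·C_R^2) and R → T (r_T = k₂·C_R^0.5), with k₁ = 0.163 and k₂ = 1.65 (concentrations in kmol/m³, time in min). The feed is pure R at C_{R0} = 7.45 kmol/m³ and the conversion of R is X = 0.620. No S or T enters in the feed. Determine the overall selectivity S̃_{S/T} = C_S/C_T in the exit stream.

0.471

Exit C_R = C_{R0}(1−X) = 7.45×0.380 = 2.831 kmol/m³.
Rates in a CSTR are evaluated at the outlet concentration: r_S = 0.163×2.831^2 = 1.306, r_T = 1.65×2.831^0.5 = 2.776.
Overall selectivity = C_S/C_T = r_Sτ/(r_Tτ) = r_S/r_T = 0.471.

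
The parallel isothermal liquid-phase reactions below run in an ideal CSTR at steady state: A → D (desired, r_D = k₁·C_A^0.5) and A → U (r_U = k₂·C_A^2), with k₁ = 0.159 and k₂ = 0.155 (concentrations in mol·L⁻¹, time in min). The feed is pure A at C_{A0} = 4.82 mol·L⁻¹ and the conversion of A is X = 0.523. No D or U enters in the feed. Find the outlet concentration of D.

Exit C_A = C_{A0}(1−X) = 4.82×0.477 = 2.299 mol·L⁻¹.
A CSTR operates uniformly at the exit composition, giving r_D = 0.2411 and r_U = 0.8193 (each k·C_A^n at C_A = 2.299).
Fraction of consumed A going to D: r_D/(r_D+r_U) = 0.2274.
C_D = 0.2274·C_{A0}·X = 0.2274×4.82×0.523 = 0.573 mol·L⁻¹.

0.573 mol·L⁻¹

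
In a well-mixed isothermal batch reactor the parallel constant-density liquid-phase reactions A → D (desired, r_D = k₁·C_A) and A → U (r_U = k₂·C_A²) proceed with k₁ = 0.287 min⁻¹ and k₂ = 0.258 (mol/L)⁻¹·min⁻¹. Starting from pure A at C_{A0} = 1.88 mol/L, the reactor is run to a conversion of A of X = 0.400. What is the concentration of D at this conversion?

C_A = C_{A0}(1−X) = 1.128 mol/L.
Along a PFR/batch, dC_D/dC_A = −r_D/(r_D+r_U) = −k₁/(k₁+k₂·C_A).
Integrating from C_{A0} to C_A: C_D = (0.287/0.258)·ln[(0.287+0.258·1.88)/(0.287+0.258·1.13)] = 1.112·ln(0.7720/0.5780) = 0.3220 mol/L.

0.322 mol/L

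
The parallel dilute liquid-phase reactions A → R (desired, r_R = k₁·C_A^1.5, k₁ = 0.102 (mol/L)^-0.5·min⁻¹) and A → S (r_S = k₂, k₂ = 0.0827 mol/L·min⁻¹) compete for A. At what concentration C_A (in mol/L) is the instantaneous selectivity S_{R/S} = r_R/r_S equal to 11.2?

S_{R/S} = (k₁/k₂)·C_A^1.5 ⇒ C_A = (S·k₂/k₁)^(1/1.5).
= (11.2×0.0827/0.102)^(0.6667) = (9.081)^(0.6667) = 4.35 mol/L.

4.35 mol/L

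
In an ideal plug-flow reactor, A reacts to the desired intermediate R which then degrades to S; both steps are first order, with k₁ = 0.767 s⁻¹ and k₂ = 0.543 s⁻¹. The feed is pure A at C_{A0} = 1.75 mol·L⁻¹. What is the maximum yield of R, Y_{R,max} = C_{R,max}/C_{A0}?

0.433

At the optimum, C_{R,max}/C_{A0} = (k₁/k₂)^[k₂/(k₂−k₁)].
= (0.767/0.543)^(0.543/(0.543−0.767)) = (1.413)^(-2.424) = 0.4329.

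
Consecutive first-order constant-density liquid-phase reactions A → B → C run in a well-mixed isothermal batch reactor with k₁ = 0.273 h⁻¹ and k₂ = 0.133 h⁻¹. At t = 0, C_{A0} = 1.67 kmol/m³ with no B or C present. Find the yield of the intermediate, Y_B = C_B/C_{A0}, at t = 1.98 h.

The intermediate concentration in a first-order A→B→C sequence is C_B = k₁C_{A0}(e^(−k₁t) − e^(−k₂t))/(k₂−k₁).
e^(−k₁t) = e^(−0.273×1.98) = e^(−0.5405) = 0.5824; e^(−k₂t) = e^(−0.2633) = 0.7685.
C_B = 0.273×1.67/(0.133−0.273) × (0.5824−0.7685) = (-3.256)×(-0.1860) = 0.6059 kmol/m³.
Y_B = C_B/C_{A0} = 0.6059/1.67 = 0.363.

0.363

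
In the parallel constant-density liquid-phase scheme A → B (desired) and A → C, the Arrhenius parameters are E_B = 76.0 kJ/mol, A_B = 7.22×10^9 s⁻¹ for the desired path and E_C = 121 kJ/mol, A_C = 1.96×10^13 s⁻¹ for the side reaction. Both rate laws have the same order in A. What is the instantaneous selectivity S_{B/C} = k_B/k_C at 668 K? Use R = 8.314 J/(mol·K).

1.22

k_B/k_C = (A_B/A_C)·exp[−(E_B−E_C)/(RT)] = (A_B/A_C)·exp[(E_C−E_B)/(RT)].
(E_C−E_B)/(RT) = (121−76.0)×10³/(8.314×668) = 45000/5554 = 8.103.
k_B/k_C = (7.22×10^9/1.96×10^13)·exp(8.103) = 3.684×10^-4 × 3303 = 1.22.
Since E_B < E_C, lowering the temperature improves selectivity toward B.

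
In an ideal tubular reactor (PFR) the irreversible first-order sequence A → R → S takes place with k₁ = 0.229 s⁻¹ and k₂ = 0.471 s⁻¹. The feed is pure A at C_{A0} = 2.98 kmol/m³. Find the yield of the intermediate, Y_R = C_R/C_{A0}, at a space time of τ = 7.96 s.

0.131

Solving the coupled first-order balances gives C_R(τ) = [k₁/(k₂−k₁)]·C_{A0}·(e^(−k₁τ) − e^(−k₂τ)).
e^(−k₁τ) = e^(−0.229×7.96) = e^(−1.823) = 0.1616; e^(−k₂τ) = e^(−3.749) = 0.02354.
C_R = 0.229×2.98/(0.471−0.229) × (0.1616−0.02354) = 2.820×0.1380 = 0.3892 kmol/m³.
Y_R = C_R/C_{A0} = 0.3892/2.98 = 0.131.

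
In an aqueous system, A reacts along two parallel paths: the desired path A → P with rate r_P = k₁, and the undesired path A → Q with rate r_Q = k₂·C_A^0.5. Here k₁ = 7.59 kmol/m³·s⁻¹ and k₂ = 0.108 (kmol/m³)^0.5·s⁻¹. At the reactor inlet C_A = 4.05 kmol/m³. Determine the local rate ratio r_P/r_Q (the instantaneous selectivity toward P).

S_{P/Q} = r_P/r_Q = (k₁)/(k₂·C_A^0.5) = (k₁/k₂)·C_A^-0.5.
= (7.59) / (0.108×4.050^0.5) = 7.590/0.2173 = 34.9.
The undesired path is higher order in A, so low C_A (CSTR or dilute feed) favours P.

34.9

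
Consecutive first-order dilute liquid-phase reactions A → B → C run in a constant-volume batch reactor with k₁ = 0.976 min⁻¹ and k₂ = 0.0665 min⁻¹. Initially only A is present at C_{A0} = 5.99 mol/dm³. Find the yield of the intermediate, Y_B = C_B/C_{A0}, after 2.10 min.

The intermediate concentration in a first-order A→B→C sequence is C_B = k₁C_{A0}(e^(−k₁t) − e^(−k₂t))/(k₂−k₁).
e^(−k₁t) = e^(−0.976×2.10) = e^(−2.050) = 0.1288; e^(−k₂t) = e^(−0.1397) = 0.8697.
C_B = 0.976×5.99/(0.0665−0.976) × (0.1288−0.8697) = (-6.428)×(-0.7409) = 4.762 mol/dm³.
Y_B = C_B/C_{A0} = 4.762/5.99 = 0.795.

0.795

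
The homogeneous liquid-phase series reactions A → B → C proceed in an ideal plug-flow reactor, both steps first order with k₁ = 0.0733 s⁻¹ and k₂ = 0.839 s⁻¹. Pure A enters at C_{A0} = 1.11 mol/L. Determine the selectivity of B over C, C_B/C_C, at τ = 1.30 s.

1.52

For first-order series with pure A initially, C_B(τ) = k₁C_{A0}/(k₂−k₁)·(e^(−k₁τ) − e^(−k₂τ)).
e^(−k₁τ) = e^(−0.0733×1.30) = e^(−0.09529) = 0.9091; e^(−k₂τ) = e^(−1.091) = 0.3360.
C_B = 0.0733×1.11/(0.839−0.0733) × (0.9091−0.3360) = 0.1063×0.5731 = 0.06090 mol/L.
C_A = C_{A0}e^(−k₁τ) = 1.009 mol/L, so C_C = C_{A0}−C_A−C_B = 0.03999 mol/L; C_B/C_C = 1.52.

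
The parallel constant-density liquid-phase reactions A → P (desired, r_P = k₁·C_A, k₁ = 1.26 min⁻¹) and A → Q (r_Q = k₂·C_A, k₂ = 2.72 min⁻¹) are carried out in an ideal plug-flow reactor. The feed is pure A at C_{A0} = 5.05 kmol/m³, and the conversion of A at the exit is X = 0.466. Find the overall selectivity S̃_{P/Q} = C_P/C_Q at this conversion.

C_A = C_{A0}(1−X) = 2.697 kmol/m³.
Both paths are first order in A, so the instantaneous fraction to P is constant: dC_P/d(−C_A) = k₁/(k₁+k₂) = 0.3166.
C_P = 0.3166·(C_{A0}−C_A) = 0.3166×2.353 = 0.745 kmol/m³.
C_Q = (C_{A0}−C_A)−C_P = 1.608 kmol/m³; S̃_{P/Q} = 0.7450/1.608 = 0.463.

0.463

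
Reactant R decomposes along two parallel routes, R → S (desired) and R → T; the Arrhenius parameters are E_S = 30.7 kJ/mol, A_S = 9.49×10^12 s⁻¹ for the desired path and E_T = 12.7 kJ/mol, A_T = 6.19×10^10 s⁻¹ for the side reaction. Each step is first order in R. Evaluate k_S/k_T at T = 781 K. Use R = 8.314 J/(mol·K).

9.59

Since both paths have the same order in R, the concentration cancels and S_{S/T} = k_S/k_T = (A_S/A_T)·exp[(E_T−E_S)/(RT)].
(E_T−E_S)/(RT) = (12.7−30.7)×10³/(8.314×781) = -18000/6493 = -2.772.
k_S/k_T = (9.49×10^12/6.19×10^10)·exp(-2.772) = 153.3 × 0.06253 = 9.59.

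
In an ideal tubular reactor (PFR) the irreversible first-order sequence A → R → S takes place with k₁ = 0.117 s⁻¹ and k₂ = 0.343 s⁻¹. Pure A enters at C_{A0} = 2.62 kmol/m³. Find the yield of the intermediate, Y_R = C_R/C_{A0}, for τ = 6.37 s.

Solving the coupled first-order balances gives C_R(τ) = [k₁/(k₂−k₁)]·C_{A0}·(e^(−k₁τ) − e^(−k₂τ)).
e^(−k₁τ) = e^(−0.117×6.37) = e^(−0.7453) = 0.4746; e^(−k₂τ) = e^(−2.185) = 0.1125.
C_R = 0.117×2.62/(0.343−0.117) × (0.4746−0.1125) = 1.356×0.3621 = 0.4912 kmol/m³.
Y_R = C_R/C_{A0} = 0.4912/2.62 = 0.187.

0.187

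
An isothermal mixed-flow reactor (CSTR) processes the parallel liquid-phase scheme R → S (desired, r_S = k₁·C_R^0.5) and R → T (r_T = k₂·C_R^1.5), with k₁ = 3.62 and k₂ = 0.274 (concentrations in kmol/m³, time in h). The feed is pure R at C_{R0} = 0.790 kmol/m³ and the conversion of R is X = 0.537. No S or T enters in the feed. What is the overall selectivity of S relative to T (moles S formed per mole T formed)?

Exit C_R = C_{R0}(1−X) = 0.790×0.463 = 0.3658 kmol/m³.
A CSTR operates uniformly at the exit composition, giving r_S = 2.189 and r_T = 0.06061 (each k·C_R^n at C_R = 0.3658).
Overall selectivity = C_S/C_T = r_Sτ/(r_Tτ) = r_S/r_T = 36.1.

36.1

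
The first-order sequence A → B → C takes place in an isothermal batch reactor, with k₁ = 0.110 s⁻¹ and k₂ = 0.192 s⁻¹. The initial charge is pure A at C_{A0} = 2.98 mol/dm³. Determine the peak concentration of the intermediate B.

Evaluating C_B at t_opt = ln(k₂/k₁)/(k₂−k₁) gives C_{B,max}/C_{A0} = (k₁/k₂)^[k₂/(k₂−k₁)].
= (0.110/0.192)^(0.192/(0.192−0.110)) = (0.5729)^(2.341) = 0.2714.
C_{B,max} = 0.2714×2.98 = 0.809 mol/dm³.

0.809 mol/dm³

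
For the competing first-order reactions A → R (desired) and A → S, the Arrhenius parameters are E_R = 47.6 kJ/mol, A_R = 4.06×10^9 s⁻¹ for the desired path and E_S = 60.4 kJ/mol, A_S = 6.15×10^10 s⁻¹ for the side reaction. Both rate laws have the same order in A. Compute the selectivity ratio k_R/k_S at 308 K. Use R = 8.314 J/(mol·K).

9.78

With equal orders, S_{R/S} = k_R/k_S = (A_R/A_S)·exp[(E_S−E_R)/(RT)].
(E_S−E_R)/(RT) = (60.4−47.6)×10³/(8.314×308) = 12800/2561 = 4.999.
k_R/k_S = (4.06×10^9/6.15×10^10)·exp(4.999) = 0.06602 × 148.2 = 9.78.
Since E_R < E_S, lowering the temperature improves selectivity toward R.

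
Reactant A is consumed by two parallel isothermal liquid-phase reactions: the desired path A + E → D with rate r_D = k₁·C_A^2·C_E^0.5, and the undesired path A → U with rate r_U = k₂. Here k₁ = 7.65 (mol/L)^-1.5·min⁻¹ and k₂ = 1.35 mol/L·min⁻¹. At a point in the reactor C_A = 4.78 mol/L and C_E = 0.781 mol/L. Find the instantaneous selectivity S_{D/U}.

114

S_{D/U} = r_D/r_U = (k₁·C_A^2·C_E^0.5)/(k₂) = (k₁/k₂)·C_A^2·C_E^0.5.
= (7.65×4.780^2×0.7810^0.5) / (1.35) = 154.5/1.350 = 114.
Since the desired path is higher order in A, keeping C_A high (PFR or concentrated feed) favours D.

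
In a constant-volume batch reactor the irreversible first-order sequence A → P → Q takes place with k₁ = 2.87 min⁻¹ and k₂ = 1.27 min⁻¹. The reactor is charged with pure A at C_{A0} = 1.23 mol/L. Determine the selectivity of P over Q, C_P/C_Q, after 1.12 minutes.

0.601

The intermediate concentration in a first-order A→B→C sequence is C_P = k₁C_{A0}(e^(−k₁t) − e^(−k₂t))/(k₂−k₁).
e^(−k₁t) = e^(−2.87×1.12) = e^(−3.214) = 0.04018; e^(−k₂t) = e^(−1.422) = 0.2411.
C_P = 2.87×1.23/(1.27−2.87) × (0.04018−0.2411) = (-2.206)×(-0.2010) = 0.4434 mol/L.
C_A = C_{A0}e^(−k₁t) = 0.04942 mol/L, so C_Q = C_{A0}−C_A−C_P = 0.7372 mol/L; C_P/C_Q = 0.601.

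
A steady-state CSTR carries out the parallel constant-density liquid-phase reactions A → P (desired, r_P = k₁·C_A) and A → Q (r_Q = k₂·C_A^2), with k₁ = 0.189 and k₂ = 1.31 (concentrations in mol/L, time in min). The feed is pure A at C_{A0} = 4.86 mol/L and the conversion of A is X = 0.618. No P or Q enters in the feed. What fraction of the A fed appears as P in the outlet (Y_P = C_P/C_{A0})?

Exit C_A = C_{A0}(1−X) = 4.86×0.382 = 1.857 mol/L.
Rates in a CSTR are evaluated at the outlet concentration: r_P = 0.189×1.857 = 0.3509, r_Q = 1.31×1.857^2 = 4.515.
Fraction of consumed A going to P: r_P/(r_P+r_Q) = 0.07211.
C_P = 0.07211·C_{A0}·X = 0.07211×4.86×0.618 = 0.217 mol/L; Y_P = C_P/C_{A0} = 0.0446.

0.0446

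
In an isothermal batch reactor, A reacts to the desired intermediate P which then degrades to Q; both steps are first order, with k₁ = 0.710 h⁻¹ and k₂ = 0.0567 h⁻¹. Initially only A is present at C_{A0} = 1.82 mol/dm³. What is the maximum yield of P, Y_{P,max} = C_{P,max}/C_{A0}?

0.803

At the optimum, C_{P,max}/C_{A0} = (k₁/k₂)^[k₂/(k₂−k₁)].
= (0.710/0.0567)^(0.0567/(0.0567−0.710)) = (12.52)^(-0.08679) = 0.8030.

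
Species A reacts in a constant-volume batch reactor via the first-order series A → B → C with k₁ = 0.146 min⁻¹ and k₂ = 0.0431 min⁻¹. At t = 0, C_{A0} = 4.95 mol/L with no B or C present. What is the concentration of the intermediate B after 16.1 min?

2.84 mol/L

Solving the coupled first-order balances gives C_B(t) = [k₁/(k₂−k₁)]·C_{A0}·(e^(−k₁t) − e^(−k₂t)).
e^(−k₁t) = e^(−0.146×16.1) = e^(−2.351) = 0.09531; e^(−k₂t) = e^(−0.6939) = 0.4996.
C_B = 0.146×4.95/(0.0431−0.146) × (0.09531−0.4996) = (-7.023)×(-0.4043) = 2.840 mol/L.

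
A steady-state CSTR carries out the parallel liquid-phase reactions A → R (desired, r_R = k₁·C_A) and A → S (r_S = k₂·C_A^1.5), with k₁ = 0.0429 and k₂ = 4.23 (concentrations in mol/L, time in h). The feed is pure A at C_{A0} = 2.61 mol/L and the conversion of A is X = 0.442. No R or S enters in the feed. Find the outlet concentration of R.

0.00961 mol/L

Exit C_A = C_{A0}(1−X) = 2.61×0.558 = 1.456 mol/L.
Rates in a CSTR are evaluated at the outlet concentration: r_R = 0.0429×1.456 = 0.06248, r_S = 4.23×1.456^1.5 = 7.435.
Fraction of consumed A going to R: r_R/(r_R+r_S) = 0.008334.
C_R = 0.008334·C_{A0}·X = 0.008334×2.61×0.442 = 0.00961 mol/L.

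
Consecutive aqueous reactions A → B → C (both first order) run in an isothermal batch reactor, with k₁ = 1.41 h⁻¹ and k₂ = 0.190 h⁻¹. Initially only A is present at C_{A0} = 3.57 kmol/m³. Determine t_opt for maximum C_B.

1.64 h

The intermediate peaks when r₁ = r₂, i.e. k₁e^(−k₁t) = k₂e^(−k₂t), giving t_opt = ln(k₂/k₁)/(k₂−k₁).
= ln(0.190/1.41)/(0.190−1.41) = ln(0.1348)/-1.220 = -2.004/-1.220 = 1.64 h.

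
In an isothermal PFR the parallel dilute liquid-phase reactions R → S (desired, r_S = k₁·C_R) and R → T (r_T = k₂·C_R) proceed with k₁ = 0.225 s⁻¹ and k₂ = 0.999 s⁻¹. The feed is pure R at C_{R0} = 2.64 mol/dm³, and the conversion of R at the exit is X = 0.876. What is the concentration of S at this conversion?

0.425 mol/dm³

C_R = C_{R0}(1−X) = 0.3274 mol/dm³.
Both paths are first order in R, so the instantaneous fraction to S is constant: dC_S/d(−C_R) = k₁/(k₁+k₂) = 0.1838.
C_S = 0.1838·(C_{R0}−C_R) = 0.1838×2.313 = 0.425 mol/dm³.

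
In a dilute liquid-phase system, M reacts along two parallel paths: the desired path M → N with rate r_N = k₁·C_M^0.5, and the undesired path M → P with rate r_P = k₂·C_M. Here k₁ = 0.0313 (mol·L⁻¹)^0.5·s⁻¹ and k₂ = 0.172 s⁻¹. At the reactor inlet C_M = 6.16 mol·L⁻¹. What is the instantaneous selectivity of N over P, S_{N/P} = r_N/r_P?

S_{N/P} = r_N/r_P = (k₁·C_M^0.5)/(k₂·C_M) = (k₁/k₂)·C_M^-0.5.
= (0.0313×6.160^0.5) / (0.172×6.160) = 0.07768/1.060 = 0.0733.

0.0733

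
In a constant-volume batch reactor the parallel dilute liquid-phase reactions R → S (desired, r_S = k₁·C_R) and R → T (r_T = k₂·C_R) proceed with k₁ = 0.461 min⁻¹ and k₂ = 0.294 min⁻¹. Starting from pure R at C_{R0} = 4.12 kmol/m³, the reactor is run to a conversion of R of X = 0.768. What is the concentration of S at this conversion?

1.93 kmol/m³

C_R = C_{R0}(1−X) = 0.9558 kmol/m³.
Both paths are first order in R, so the instantaneous fraction to S is constant: dC_S/d(−C_R) = k₁/(k₁+k₂) = 0.6106.
C_S = 0.6106·(C_{R0}−C_R) = 0.6106×3.164 = 1.93 kmol/m³.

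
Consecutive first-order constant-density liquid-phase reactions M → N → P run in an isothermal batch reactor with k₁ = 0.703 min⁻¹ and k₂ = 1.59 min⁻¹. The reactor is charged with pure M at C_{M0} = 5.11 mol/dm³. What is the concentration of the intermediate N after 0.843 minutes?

For first-order series with pure M initially, C_N(t) = k₁C_{M0}/(k₂−k₁)·(e^(−k₁t) − e^(−k₂t)).
e^(−k₁t) = e^(−0.703×0.843) = e^(−0.5926) = 0.5529; e^(−k₂t) = e^(−1.340) = 0.2617.
C_N = 0.703×5.11/(1.59−0.703) × (0.5529−0.2617) = 4.050×0.2911 = 1.179 mol/dm³.

1.18 mol/dm³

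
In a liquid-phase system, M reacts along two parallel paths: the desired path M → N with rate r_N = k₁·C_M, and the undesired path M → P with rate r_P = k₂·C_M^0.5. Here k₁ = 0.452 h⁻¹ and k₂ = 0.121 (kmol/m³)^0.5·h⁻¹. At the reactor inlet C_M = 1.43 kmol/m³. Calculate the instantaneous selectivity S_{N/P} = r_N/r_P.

S_{N/P} = r_N/r_P = (k₁·C_M)/(k₂·C_M^0.5) = (k₁/k₂)·C_M^0.5.
= (0.452×1.430) / (0.121×1.430^0.5) = 0.6464/0.1447 = 4.47.

4.47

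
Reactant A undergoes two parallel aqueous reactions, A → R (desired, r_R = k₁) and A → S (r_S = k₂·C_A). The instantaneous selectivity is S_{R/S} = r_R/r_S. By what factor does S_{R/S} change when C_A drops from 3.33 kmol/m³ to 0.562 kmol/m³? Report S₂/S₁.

5.93

S_{R/S} = (k₁/k₂)·C_A⁻¹, so S₂/S₁ = (C_{A,2}/C_{A,1})⁻¹.
= 3.33/0.562 = 5.93.
Selectivity toward R rises as C_A falls — low-concentration operation is favoured.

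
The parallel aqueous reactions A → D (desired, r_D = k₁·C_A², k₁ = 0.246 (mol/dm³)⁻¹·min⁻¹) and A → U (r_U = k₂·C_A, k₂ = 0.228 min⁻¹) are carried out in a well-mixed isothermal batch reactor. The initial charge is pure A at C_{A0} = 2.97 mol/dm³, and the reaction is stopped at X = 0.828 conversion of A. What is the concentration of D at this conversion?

C_A = C_{A0}(1−X) = 0.5108 mol/dm³.
Along a PFR/batch, dC_U/dC_A = −r_U/(r_D+r_U) = −k₂/(k₂+k₁·C_A).
Integrating from C_{A0} to C_A: C_U = (0.228/0.246)·ln[(0.228+0.246·2.97)/(0.228+0.246·0.511)] = 0.9268·ln(0.9586/0.3537) = 0.9242 mol/dm³.
Then C_D = (C_{A0}−C_A) − C_U = 2.459 − 0.9242 = 1.535 mol/dm³.

1.53 mol/dm³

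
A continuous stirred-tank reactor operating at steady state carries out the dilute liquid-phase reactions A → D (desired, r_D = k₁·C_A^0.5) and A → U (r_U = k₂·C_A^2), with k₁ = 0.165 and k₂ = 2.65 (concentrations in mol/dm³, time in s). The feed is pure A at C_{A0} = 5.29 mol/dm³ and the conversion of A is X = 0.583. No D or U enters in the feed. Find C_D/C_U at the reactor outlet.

Exit C_A = C_{A0}(1−X) = 5.29×0.417 = 2.206 mol/dm³.
In a CSTR the entire volume is at exit conditions, so r_D = 0.165×2.206^0.5 = 0.2451 and r_U = 2.65×2.206^2 = 12.90.
Overall selectivity = C_D/C_U = r_Dτ/(r_Uτ) = r_D/r_U = 0.0190.

0.0190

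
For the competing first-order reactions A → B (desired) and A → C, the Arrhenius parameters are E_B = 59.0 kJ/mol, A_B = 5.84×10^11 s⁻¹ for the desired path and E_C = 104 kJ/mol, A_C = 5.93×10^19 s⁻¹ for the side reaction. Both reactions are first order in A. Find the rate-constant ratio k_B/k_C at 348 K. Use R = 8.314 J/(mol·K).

k_B/k_C = (A_B/A_C)·exp[−(E_B−E_C)/(RT)] = (A_B/A_C)·exp[(E_C−E_B)/(RT)].
(E_C−E_B)/(RT) = (104−59.0)×10³/(8.314×348) = 45000/2893 = 15.55.
k_B/k_C = (5.84×10^11/5.93×10^19)·exp(15.55) = 9.848×10^-9 × 5.685×10^6 = 0.0560.
Since E_B < E_C, lowering the temperature improves selectivity toward B.

0.0560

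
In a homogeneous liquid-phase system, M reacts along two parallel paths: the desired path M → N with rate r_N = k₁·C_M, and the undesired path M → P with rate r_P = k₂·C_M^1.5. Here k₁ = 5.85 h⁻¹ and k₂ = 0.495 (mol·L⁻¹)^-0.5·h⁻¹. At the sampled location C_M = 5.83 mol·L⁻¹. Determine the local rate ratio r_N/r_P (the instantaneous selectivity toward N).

S_{N/P} = r_N/r_P = (k₁·C_M)/(k₂·C_M^1.5) = (k₁/k₂)·C_M^-0.5.
= (5.85×5.830) / (0.495×5.830^1.5) = 34.11/6.968 = 4.89.
The undesired path is higher order in M, so low C_M (CSTR or dilute feed) favours N.

4.89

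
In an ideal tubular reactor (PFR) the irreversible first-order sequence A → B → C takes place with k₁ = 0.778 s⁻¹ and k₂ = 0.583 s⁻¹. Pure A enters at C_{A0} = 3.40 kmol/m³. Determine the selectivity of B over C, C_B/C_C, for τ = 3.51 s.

Solving the coupled first-order balances gives C_B(τ) = [k₁/(k₂−k₁)]·C_{A0}·(e^(−k₁τ) − e^(−k₂τ)).
e^(−k₁τ) = e^(−0.778×3.51) = e^(−2.731) = 0.06517; e^(−k₂τ) = e^(−2.046) = 0.1292.
C_B = 0.778×3.40/(0.583−0.778) × (0.06517−0.1292) = (-13.57)×(-0.06404) = 0.8687 kmol/m³.
C_A = C_{A0}e^(−k₁τ) = 0.2216 kmol/m³, so C_C = C_{A0}−C_A−C_B = 2.310 kmol/m³; C_B/C_C = 0.376.

0.376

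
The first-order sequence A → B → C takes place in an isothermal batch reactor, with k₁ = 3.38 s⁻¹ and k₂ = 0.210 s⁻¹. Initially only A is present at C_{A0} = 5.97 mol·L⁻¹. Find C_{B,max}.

4.97 mol·L⁻¹

At the optimum, C_{B,max}/C_{A0} = (k₁/k₂)^[k₂/(k₂−k₁)].
= (3.38/0.210)^(0.210/(0.210−3.38)) = (16.10)^(-0.06625) = 0.8319.
C_{B,max} = 0.8319×5.97 = 4.97 mol·L⁻¹.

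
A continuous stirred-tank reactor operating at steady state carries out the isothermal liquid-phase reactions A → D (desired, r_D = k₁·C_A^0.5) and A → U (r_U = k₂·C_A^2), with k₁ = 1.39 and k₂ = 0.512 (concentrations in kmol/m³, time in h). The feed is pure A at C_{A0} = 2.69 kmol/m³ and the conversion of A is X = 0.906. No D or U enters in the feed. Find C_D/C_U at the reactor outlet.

Exit C_A = C_{A0}(1−X) = 2.69×0.0940 = 0.2529 kmol/m³.
In a CSTR the entire volume is at exit conditions, so r_D = 1.39×0.2529^0.5 = 0.6990 and r_U = 0.512×0.2529^2 = 0.03274.
Overall selectivity = C_D/C_U = r_Dτ/(r_Uτ) = r_D/r_U = 21.4.

21.4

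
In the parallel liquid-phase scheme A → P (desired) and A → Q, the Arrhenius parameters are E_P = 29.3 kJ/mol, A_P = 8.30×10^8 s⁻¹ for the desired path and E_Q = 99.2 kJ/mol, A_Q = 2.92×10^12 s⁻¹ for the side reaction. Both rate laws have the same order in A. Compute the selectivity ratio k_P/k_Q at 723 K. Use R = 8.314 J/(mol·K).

k_P/k_Q = (A_P/A_Q)·exp[−(E_P−E_Q)/(RT)] = (A_P/A_Q)·exp[(E_Q−E_P)/(RT)].
(E_Q−E_P)/(RT) = (99.2−29.3)×10³/(8.314×723) = 69900/6011 = 11.63.
k_P/k_Q = (8.30×10^8/2.92×10^12)·exp(11.63) = 2.842×10^-4 × 1.123×10^5 = 31.9.
Since E_P < E_Q, lowering the temperature improves selectivity toward P.

31.9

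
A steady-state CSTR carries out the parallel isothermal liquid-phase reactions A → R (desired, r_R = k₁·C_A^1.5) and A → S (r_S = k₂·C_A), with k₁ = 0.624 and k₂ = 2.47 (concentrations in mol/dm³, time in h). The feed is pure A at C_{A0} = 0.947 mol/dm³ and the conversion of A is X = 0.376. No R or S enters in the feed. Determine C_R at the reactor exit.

0.0579 mol/dm³

Exit C_A = C_{A0}(1−X) = 0.947×0.624 = 0.5909 mol/dm³.
In a CSTR the entire volume is at exit conditions, so r_R = 0.624×0.5909^1.5 = 0.2835 and r_S = 2.47×0.5909 = 1.460.
Fraction of consumed A going to R: r_R/(r_R+r_S) = 0.1626.
C_R = 0.1626·C_{A0}·X = 0.1626×0.947×0.376 = 0.0579 mol/dm³.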